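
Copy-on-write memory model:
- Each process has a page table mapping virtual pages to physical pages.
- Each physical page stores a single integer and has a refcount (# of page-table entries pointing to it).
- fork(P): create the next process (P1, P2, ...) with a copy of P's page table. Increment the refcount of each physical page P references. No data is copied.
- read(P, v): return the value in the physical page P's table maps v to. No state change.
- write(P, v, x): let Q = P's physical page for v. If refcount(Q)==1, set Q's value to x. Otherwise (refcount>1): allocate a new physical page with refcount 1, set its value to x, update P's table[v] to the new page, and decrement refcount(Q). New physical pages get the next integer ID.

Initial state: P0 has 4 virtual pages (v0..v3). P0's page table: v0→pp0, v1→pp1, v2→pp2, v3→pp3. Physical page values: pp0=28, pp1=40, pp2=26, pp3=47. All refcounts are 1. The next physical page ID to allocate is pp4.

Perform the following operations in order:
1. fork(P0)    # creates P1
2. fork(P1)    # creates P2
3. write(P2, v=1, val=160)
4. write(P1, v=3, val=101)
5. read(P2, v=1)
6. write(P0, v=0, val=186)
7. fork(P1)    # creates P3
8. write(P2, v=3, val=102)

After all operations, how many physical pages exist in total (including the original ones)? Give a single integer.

Op 1: fork(P0) -> P1. 4 ppages; refcounts: pp0:2 pp1:2 pp2:2 pp3:2
Op 2: fork(P1) -> P2. 4 ppages; refcounts: pp0:3 pp1:3 pp2:3 pp3:3
Op 3: write(P2, v1, 160). refcount(pp1)=3>1 -> COPY to pp4. 5 ppages; refcounts: pp0:3 pp1:2 pp2:3 pp3:3 pp4:1
Op 4: write(P1, v3, 101). refcount(pp3)=3>1 -> COPY to pp5. 6 ppages; refcounts: pp0:3 pp1:2 pp2:3 pp3:2 pp4:1 pp5:1
Op 5: read(P2, v1) -> 160. No state change.
Op 6: write(P0, v0, 186). refcount(pp0)=3>1 -> COPY to pp6. 7 ppages; refcounts: pp0:2 pp1:2 pp2:3 pp3:2 pp4:1 pp5:1 pp6:1
Op 7: fork(P1) -> P3. 7 ppages; refcounts: pp0:3 pp1:3 pp2:4 pp3:2 pp4:1 pp5:2 pp6:1
Op 8: write(P2, v3, 102). refcount(pp3)=2>1 -> COPY to pp7. 8 ppages; refcounts: pp0:3 pp1:3 pp2:4 pp3:1 pp4:1 pp5:2 pp6:1 pp7:1

Answer: 8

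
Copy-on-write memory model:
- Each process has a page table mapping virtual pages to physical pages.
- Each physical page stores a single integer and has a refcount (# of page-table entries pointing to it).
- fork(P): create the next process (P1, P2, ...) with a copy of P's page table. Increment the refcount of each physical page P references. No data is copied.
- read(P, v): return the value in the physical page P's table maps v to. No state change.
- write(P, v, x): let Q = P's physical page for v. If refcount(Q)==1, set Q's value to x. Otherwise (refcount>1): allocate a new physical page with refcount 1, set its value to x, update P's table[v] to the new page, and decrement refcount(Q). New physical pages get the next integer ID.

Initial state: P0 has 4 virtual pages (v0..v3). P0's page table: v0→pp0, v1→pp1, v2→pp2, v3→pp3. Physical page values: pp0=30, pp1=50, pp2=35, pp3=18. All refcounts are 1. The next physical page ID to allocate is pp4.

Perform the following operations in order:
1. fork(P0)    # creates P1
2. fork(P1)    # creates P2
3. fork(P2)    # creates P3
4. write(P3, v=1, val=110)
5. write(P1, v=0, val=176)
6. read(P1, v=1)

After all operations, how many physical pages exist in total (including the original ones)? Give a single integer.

Op 1: fork(P0) -> P1. 4 ppages; refcounts: pp0:2 pp1:2 pp2:2 pp3:2
Op 2: fork(P1) -> P2. 4 ppages; refcounts: pp0:3 pp1:3 pp2:3 pp3:3
Op 3: fork(P2) -> P3. 4 ppages; refcounts: pp0:4 pp1:4 pp2:4 pp3:4
Op 4: write(P3, v1, 110). refcount(pp1)=4>1 -> COPY to pp4. 5 ppages; refcounts: pp0:4 pp1:3 pp2:4 pp3:4 pp4:1
Op 5: write(P1, v0, 176). refcount(pp0)=4>1 -> COPY to pp5. 6 ppages; refcounts: pp0:3 pp1:3 pp2:4 pp3:4 pp4:1 pp5:1
Op 6: read(P1, v1) -> 50. No state change.

Answer: 6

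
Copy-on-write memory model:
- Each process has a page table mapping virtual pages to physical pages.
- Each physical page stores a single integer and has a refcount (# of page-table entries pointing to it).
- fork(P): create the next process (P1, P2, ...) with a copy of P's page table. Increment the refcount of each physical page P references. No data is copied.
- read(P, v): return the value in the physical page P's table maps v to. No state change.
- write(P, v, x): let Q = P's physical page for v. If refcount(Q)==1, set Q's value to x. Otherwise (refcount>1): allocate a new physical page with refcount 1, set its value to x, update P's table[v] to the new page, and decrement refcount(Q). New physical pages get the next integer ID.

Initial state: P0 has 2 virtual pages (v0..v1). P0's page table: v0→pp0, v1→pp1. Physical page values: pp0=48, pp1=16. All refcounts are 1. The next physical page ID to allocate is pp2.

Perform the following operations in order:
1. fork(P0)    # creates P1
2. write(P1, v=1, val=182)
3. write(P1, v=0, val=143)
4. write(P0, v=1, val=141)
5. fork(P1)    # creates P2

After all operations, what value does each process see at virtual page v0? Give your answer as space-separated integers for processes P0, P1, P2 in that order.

Answer: 48 143 143

Derivation:
Op 1: fork(P0) -> P1. 2 ppages; refcounts: pp0:2 pp1:2
Op 2: write(P1, v1, 182). refcount(pp1)=2>1 -> COPY to pp2. 3 ppages; refcounts: pp0:2 pp1:1 pp2:1
Op 3: write(P1, v0, 143). refcount(pp0)=2>1 -> COPY to pp3. 4 ppages; refcounts: pp0:1 pp1:1 pp2:1 pp3:1
Op 4: write(P0, v1, 141). refcount(pp1)=1 -> write in place. 4 ppages; refcounts: pp0:1 pp1:1 pp2:1 pp3:1
Op 5: fork(P1) -> P2. 4 ppages; refcounts: pp0:1 pp1:1 pp2:2 pp3:2
P0: v0 -> pp0 = 48
P1: v0 -> pp3 = 143
P2: v0 -> pp3 = 143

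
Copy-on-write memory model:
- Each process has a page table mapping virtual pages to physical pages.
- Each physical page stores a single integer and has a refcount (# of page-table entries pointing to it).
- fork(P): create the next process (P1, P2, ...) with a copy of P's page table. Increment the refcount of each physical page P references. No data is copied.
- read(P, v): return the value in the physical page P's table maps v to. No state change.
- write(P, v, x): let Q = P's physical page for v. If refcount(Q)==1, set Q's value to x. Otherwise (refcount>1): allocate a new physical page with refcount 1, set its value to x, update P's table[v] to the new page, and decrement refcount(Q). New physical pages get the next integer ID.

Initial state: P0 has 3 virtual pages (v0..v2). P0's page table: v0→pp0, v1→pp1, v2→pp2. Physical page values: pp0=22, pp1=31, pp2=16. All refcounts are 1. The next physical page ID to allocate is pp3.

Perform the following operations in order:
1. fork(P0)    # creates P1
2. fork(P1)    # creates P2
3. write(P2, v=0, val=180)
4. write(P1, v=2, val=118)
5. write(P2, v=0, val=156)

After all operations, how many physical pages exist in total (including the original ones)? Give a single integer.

Op 1: fork(P0) -> P1. 3 ppages; refcounts: pp0:2 pp1:2 pp2:2
Op 2: fork(P1) -> P2. 3 ppages; refcounts: pp0:3 pp1:3 pp2:3
Op 3: write(P2, v0, 180). refcount(pp0)=3>1 -> COPY to pp3. 4 ppages; refcounts: pp0:2 pp1:3 pp2:3 pp3:1
Op 4: write(P1, v2, 118). refcount(pp2)=3>1 -> COPY to pp4. 5 ppages; refcounts: pp0:2 pp1:3 pp2:2 pp3:1 pp4:1
Op 5: write(P2, v0, 156). refcount(pp3)=1 -> write in place. 5 ppages; refcounts: pp0:2 pp1:3 pp2:2 pp3:1 pp4:1

Answer: 5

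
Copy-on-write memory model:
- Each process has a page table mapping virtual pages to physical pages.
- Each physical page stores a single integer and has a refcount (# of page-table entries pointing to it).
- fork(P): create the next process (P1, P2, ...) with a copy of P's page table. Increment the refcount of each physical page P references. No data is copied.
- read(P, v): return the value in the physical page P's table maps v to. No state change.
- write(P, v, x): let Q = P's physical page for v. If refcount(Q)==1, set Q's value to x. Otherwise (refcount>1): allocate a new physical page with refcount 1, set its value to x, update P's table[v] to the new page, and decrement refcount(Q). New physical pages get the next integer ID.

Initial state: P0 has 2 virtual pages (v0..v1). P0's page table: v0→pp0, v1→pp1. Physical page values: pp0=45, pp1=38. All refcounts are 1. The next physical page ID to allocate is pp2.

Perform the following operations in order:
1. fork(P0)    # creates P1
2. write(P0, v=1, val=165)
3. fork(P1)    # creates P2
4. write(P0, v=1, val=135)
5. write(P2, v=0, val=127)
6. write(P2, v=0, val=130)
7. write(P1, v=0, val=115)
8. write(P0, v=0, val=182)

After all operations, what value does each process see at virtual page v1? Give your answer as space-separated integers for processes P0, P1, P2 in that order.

Op 1: fork(P0) -> P1. 2 ppages; refcounts: pp0:2 pp1:2
Op 2: write(P0, v1, 165). refcount(pp1)=2>1 -> COPY to pp2. 3 ppages; refcounts: pp0:2 pp1:1 pp2:1
Op 3: fork(P1) -> P2. 3 ppages; refcounts: pp0:3 pp1:2 pp2:1
Op 4: write(P0, v1, 135). refcount(pp2)=1 -> write in place. 3 ppages; refcounts: pp0:3 pp1:2 pp2:1
Op 5: write(P2, v0, 127). refcount(pp0)=3>1 -> COPY to pp3. 4 ppages; refcounts: pp0:2 pp1:2 pp2:1 pp3:1
Op 6: write(P2, v0, 130). refcount(pp3)=1 -> write in place. 4 ppages; refcounts: pp0:2 pp1:2 pp2:1 pp3:1
Op 7: write(P1, v0, 115). refcount(pp0)=2>1 -> COPY to pp4. 5 ppages; refcounts: pp0:1 pp1:2 pp2:1 pp3:1 pp4:1
Op 8: write(P0, v0, 182). refcount(pp0)=1 -> write in place. 5 ppages; refcounts: pp0:1 pp1:2 pp2:1 pp3:1 pp4:1
P0: v1 -> pp2 = 135
P1: v1 -> pp1 = 38
P2: v1 -> pp1 = 38

Answer: 135 38 38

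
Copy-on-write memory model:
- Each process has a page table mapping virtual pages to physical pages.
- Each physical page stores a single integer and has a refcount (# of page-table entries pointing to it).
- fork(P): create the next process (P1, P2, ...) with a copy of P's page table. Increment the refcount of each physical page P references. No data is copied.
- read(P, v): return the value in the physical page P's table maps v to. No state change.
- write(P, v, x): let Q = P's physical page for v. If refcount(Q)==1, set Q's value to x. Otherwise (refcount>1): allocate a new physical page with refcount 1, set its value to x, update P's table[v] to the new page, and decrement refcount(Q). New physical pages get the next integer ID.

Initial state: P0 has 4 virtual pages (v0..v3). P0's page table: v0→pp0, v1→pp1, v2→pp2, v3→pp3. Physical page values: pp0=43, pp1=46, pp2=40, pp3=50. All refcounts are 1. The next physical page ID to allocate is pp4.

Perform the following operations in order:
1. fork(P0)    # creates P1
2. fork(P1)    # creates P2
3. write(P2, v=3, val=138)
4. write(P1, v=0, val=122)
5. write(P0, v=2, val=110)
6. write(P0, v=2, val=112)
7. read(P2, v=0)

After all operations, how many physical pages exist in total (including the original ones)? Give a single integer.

Op 1: fork(P0) -> P1. 4 ppages; refcounts: pp0:2 pp1:2 pp2:2 pp3:2
Op 2: fork(P1) -> P2. 4 ppages; refcounts: pp0:3 pp1:3 pp2:3 pp3:3
Op 3: write(P2, v3, 138). refcount(pp3)=3>1 -> COPY to pp4. 5 ppages; refcounts: pp0:3 pp1:3 pp2:3 pp3:2 pp4:1
Op 4: write(P1, v0, 122). refcount(pp0)=3>1 -> COPY to pp5. 6 ppages; refcounts: pp0:2 pp1:3 pp2:3 pp3:2 pp4:1 pp5:1
Op 5: write(P0, v2, 110). refcount(pp2)=3>1 -> COPY to pp6. 7 ppages; refcounts: pp0:2 pp1:3 pp2:2 pp3:2 pp4:1 pp5:1 pp6:1
Op 6: write(P0, v2, 112). refcount(pp6)=1 -> write in place. 7 ppages; refcounts: pp0:2 pp1:3 pp2:2 pp3:2 pp4:1 pp5:1 pp6:1
Op 7: read(P2, v0) -> 43. No state change.

Answer: 7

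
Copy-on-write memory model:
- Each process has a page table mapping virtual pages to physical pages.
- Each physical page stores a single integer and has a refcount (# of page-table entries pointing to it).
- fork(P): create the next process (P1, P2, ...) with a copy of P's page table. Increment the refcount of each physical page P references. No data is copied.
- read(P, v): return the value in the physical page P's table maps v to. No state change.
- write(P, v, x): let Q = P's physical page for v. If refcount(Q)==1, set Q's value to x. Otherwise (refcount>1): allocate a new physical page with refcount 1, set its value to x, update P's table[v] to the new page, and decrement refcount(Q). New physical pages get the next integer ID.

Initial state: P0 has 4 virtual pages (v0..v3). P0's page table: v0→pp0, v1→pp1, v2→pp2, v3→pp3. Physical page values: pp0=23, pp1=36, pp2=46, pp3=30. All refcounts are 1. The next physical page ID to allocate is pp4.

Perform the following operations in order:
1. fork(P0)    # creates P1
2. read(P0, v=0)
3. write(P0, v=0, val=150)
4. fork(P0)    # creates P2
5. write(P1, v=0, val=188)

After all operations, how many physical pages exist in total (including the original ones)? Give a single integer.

Op 1: fork(P0) -> P1. 4 ppages; refcounts: pp0:2 pp1:2 pp2:2 pp3:2
Op 2: read(P0, v0) -> 23. No state change.
Op 3: write(P0, v0, 150). refcount(pp0)=2>1 -> COPY to pp4. 5 ppages; refcounts: pp0:1 pp1:2 pp2:2 pp3:2 pp4:1
Op 4: fork(P0) -> P2. 5 ppages; refcounts: pp0:1 pp1:3 pp2:3 pp3:3 pp4:2
Op 5: write(P1, v0, 188). refcount(pp0)=1 -> write in place. 5 ppages; refcounts: pp0:1 pp1:3 pp2:3 pp3:3 pp4:2

Answer: 5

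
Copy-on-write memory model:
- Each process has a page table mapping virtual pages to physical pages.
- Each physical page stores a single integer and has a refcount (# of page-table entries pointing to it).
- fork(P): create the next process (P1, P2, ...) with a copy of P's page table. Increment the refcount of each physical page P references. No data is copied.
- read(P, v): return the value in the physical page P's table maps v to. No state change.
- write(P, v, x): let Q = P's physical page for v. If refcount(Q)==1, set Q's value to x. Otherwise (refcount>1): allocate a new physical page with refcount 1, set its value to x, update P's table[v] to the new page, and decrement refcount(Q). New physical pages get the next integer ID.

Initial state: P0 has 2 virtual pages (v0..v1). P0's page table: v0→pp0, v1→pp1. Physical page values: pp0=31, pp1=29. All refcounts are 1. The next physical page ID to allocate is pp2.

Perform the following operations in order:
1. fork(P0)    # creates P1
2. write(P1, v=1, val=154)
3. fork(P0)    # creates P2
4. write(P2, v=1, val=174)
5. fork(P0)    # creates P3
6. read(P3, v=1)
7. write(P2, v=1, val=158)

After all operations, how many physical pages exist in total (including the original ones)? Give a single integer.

Answer: 4

Derivation:
Op 1: fork(P0) -> P1. 2 ppages; refcounts: pp0:2 pp1:2
Op 2: write(P1, v1, 154). refcount(pp1)=2>1 -> COPY to pp2. 3 ppages; refcounts: pp0:2 pp1:1 pp2:1
Op 3: fork(P0) -> P2. 3 ppages; refcounts: pp0:3 pp1:2 pp2:1
Op 4: write(P2, v1, 174). refcount(pp1)=2>1 -> COPY to pp3. 4 ppages; refcounts: pp0:3 pp1:1 pp2:1 pp3:1
Op 5: fork(P0) -> P3. 4 ppages; refcounts: pp0:4 pp1:2 pp2:1 pp3:1
Op 6: read(P3, v1) -> 29. No state change.
Op 7: write(P2, v1, 158). refcount(pp3)=1 -> write in place. 4 ppages; refcounts: pp0:4 pp1:2 pp2:1 pp3:1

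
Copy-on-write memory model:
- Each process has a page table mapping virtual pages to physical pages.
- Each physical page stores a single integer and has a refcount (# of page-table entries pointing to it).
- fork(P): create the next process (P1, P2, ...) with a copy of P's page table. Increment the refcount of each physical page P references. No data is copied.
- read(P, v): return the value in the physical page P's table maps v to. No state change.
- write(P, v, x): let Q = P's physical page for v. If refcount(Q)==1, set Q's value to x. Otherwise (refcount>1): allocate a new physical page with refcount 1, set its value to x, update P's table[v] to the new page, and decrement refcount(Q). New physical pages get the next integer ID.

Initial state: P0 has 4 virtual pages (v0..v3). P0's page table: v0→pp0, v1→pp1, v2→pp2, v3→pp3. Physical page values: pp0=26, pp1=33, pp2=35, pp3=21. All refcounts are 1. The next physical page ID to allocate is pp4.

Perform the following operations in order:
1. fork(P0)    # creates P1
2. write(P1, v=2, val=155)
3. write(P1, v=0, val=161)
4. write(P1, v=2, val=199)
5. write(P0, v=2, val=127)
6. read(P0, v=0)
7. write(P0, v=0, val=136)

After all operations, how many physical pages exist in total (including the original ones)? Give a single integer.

Op 1: fork(P0) -> P1. 4 ppages; refcounts: pp0:2 pp1:2 pp2:2 pp3:2
Op 2: write(P1, v2, 155). refcount(pp2)=2>1 -> COPY to pp4. 5 ppages; refcounts: pp0:2 pp1:2 pp2:1 pp3:2 pp4:1
Op 3: write(P1, v0, 161). refcount(pp0)=2>1 -> COPY to pp5. 6 ppages; refcounts: pp0:1 pp1:2 pp2:1 pp3:2 pp4:1 pp5:1
Op 4: write(P1, v2, 199). refcount(pp4)=1 -> write in place. 6 ppages; refcounts: pp0:1 pp1:2 pp2:1 pp3:2 pp4:1 pp5:1
Op 5: write(P0, v2, 127). refcount(pp2)=1 -> write in place. 6 ppages; refcounts: pp0:1 pp1:2 pp2:1 pp3:2 pp4:1 pp5:1
Op 6: read(P0, v0) -> 26. No state change.
Op 7: write(P0, v0, 136). refcount(pp0)=1 -> write in place. 6 ppages; refcounts: pp0:1 pp1:2 pp2:1 pp3:2 pp4:1 pp5:1

Answer: 6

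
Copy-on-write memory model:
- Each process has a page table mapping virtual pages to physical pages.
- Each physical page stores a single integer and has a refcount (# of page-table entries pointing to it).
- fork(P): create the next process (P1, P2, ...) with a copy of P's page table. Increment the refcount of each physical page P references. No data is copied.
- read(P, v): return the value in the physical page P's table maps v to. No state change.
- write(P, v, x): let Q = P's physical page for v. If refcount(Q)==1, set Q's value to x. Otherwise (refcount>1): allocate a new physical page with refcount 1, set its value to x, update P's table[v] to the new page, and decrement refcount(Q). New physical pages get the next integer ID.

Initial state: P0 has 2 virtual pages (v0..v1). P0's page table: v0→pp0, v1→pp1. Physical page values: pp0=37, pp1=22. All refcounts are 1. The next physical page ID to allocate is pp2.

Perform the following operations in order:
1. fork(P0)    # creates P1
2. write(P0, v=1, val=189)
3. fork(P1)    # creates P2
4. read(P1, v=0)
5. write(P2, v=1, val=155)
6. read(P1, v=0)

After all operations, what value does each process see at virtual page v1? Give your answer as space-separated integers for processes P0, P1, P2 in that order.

Answer: 189 22 155

Derivation:
Op 1: fork(P0) -> P1. 2 ppages; refcounts: pp0:2 pp1:2
Op 2: write(P0, v1, 189). refcount(pp1)=2>1 -> COPY to pp2. 3 ppages; refcounts: pp0:2 pp1:1 pp2:1
Op 3: fork(P1) -> P2. 3 ppages; refcounts: pp0:3 pp1:2 pp2:1
Op 4: read(P1, v0) -> 37. No state change.
Op 5: write(P2, v1, 155). refcount(pp1)=2>1 -> COPY to pp3. 4 ppages; refcounts: pp0:3 pp1:1 pp2:1 pp3:1
Op 6: read(P1, v0) -> 37. No state change.
P0: v1 -> pp2 = 189
P1: v1 -> pp1 = 22
P2: v1 -> pp3 = 155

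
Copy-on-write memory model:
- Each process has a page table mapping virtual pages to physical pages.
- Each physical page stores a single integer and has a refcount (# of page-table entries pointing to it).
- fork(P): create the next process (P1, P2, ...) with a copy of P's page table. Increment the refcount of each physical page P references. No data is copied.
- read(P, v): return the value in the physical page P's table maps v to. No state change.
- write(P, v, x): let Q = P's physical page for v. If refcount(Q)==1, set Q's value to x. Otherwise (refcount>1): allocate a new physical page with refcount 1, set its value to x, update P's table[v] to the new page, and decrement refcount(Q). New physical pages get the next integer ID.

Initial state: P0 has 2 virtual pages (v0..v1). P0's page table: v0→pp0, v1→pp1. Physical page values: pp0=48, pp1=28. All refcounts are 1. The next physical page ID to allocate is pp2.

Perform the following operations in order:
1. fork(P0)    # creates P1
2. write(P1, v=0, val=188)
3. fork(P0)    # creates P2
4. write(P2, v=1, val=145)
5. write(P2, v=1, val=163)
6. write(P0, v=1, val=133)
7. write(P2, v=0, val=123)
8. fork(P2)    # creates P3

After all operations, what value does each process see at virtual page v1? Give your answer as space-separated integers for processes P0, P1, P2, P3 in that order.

Answer: 133 28 163 163

Derivation:
Op 1: fork(P0) -> P1. 2 ppages; refcounts: pp0:2 pp1:2
Op 2: write(P1, v0, 188). refcount(pp0)=2>1 -> COPY to pp2. 3 ppages; refcounts: pp0:1 pp1:2 pp2:1
Op 3: fork(P0) -> P2. 3 ppages; refcounts: pp0:2 pp1:3 pp2:1
Op 4: write(P2, v1, 145). refcount(pp1)=3>1 -> COPY to pp3. 4 ppages; refcounts: pp0:2 pp1:2 pp2:1 pp3:1
Op 5: write(P2, v1, 163). refcount(pp3)=1 -> write in place. 4 ppages; refcounts: pp0:2 pp1:2 pp2:1 pp3:1
Op 6: write(P0, v1, 133). refcount(pp1)=2>1 -> COPY to pp4. 5 ppages; refcounts: pp0:2 pp1:1 pp2:1 pp3:1 pp4:1
Op 7: write(P2, v0, 123). refcount(pp0)=2>1 -> COPY to pp5. 6 ppages; refcounts: pp0:1 pp1:1 pp2:1 pp3:1 pp4:1 pp5:1
Op 8: fork(P2) -> P3. 6 ppages; refcounts: pp0:1 pp1:1 pp2:1 pp3:2 pp4:1 pp5:2
P0: v1 -> pp4 = 133
P1: v1 -> pp1 = 28
P2: v1 -> pp3 = 163
P3: v1 -> pp3 = 163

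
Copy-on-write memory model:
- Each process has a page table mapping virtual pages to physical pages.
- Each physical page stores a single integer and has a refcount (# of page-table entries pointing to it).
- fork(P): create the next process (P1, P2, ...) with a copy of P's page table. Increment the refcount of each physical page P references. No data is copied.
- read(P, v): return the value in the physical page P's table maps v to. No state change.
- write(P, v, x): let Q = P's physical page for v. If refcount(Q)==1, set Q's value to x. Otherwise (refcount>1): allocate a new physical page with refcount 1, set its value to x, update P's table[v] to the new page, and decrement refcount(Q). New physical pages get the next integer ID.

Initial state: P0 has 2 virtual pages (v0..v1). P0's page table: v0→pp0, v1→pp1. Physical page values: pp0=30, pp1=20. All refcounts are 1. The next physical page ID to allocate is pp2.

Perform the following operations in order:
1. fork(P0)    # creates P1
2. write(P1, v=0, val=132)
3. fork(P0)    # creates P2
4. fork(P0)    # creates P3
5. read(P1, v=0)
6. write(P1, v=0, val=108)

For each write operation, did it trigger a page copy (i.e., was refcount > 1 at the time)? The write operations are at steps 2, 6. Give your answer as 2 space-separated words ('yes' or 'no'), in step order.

Op 1: fork(P0) -> P1. 2 ppages; refcounts: pp0:2 pp1:2
Op 2: write(P1, v0, 132). refcount(pp0)=2>1 -> COPY to pp2. 3 ppages; refcounts: pp0:1 pp1:2 pp2:1
Op 3: fork(P0) -> P2. 3 ppages; refcounts: pp0:2 pp1:3 pp2:1
Op 4: fork(P0) -> P3. 3 ppages; refcounts: pp0:3 pp1:4 pp2:1
Op 5: read(P1, v0) -> 132. No state change.
Op 6: write(P1, v0, 108). refcount(pp2)=1 -> write in place. 3 ppages; refcounts: pp0:3 pp1:4 pp2:1

yes no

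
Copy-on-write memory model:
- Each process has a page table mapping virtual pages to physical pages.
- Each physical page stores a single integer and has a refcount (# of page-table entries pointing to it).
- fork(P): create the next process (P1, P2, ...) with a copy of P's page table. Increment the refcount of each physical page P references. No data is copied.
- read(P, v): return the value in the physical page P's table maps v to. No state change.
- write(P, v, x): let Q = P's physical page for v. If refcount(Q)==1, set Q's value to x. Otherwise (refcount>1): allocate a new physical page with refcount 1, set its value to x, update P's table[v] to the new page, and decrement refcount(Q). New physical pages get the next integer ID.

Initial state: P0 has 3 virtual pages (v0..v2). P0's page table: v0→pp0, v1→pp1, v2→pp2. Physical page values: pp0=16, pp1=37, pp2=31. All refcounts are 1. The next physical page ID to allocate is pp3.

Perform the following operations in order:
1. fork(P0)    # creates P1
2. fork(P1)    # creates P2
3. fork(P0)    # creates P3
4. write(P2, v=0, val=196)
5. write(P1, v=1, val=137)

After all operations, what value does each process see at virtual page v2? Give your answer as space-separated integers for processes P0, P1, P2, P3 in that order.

Answer: 31 31 31 31

Derivation:
Op 1: fork(P0) -> P1. 3 ppages; refcounts: pp0:2 pp1:2 pp2:2
Op 2: fork(P1) -> P2. 3 ppages; refcounts: pp0:3 pp1:3 pp2:3
Op 3: fork(P0) -> P3. 3 ppages; refcounts: pp0:4 pp1:4 pp2:4
Op 4: write(P2, v0, 196). refcount(pp0)=4>1 -> COPY to pp3. 4 ppages; refcounts: pp0:3 pp1:4 pp2:4 pp3:1
Op 5: write(P1, v1, 137). refcount(pp1)=4>1 -> COPY to pp4. 5 ppages; refcounts: pp0:3 pp1:3 pp2:4 pp3:1 pp4:1
P0: v2 -> pp2 = 31
P1: v2 -> pp2 = 31
P2: v2 -> pp2 = 31
P3: v2 -> pp2 = 31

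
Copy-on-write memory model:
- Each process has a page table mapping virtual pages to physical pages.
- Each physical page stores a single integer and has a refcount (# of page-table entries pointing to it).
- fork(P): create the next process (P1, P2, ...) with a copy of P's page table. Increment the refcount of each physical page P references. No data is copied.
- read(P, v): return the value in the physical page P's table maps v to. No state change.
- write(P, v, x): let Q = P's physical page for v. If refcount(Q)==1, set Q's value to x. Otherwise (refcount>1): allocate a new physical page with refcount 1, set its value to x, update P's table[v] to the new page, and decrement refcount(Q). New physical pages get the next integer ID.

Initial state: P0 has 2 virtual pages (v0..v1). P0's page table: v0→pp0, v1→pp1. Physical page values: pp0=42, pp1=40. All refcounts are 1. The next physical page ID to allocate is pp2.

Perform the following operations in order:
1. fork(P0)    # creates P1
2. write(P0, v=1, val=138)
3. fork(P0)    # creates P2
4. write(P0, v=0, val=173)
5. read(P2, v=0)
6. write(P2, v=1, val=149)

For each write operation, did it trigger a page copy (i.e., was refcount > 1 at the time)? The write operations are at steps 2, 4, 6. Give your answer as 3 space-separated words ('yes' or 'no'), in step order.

Op 1: fork(P0) -> P1. 2 ppages; refcounts: pp0:2 pp1:2
Op 2: write(P0, v1, 138). refcount(pp1)=2>1 -> COPY to pp2. 3 ppages; refcounts: pp0:2 pp1:1 pp2:1
Op 3: fork(P0) -> P2. 3 ppages; refcounts: pp0:3 pp1:1 pp2:2
Op 4: write(P0, v0, 173). refcount(pp0)=3>1 -> COPY to pp3. 4 ppages; refcounts: pp0:2 pp1:1 pp2:2 pp3:1
Op 5: read(P2, v0) -> 42. No state change.
Op 6: write(P2, v1, 149). refcount(pp2)=2>1 -> COPY to pp4. 5 ppages; refcounts: pp0:2 pp1:1 pp2:1 pp3:1 pp4:1

yes yes yes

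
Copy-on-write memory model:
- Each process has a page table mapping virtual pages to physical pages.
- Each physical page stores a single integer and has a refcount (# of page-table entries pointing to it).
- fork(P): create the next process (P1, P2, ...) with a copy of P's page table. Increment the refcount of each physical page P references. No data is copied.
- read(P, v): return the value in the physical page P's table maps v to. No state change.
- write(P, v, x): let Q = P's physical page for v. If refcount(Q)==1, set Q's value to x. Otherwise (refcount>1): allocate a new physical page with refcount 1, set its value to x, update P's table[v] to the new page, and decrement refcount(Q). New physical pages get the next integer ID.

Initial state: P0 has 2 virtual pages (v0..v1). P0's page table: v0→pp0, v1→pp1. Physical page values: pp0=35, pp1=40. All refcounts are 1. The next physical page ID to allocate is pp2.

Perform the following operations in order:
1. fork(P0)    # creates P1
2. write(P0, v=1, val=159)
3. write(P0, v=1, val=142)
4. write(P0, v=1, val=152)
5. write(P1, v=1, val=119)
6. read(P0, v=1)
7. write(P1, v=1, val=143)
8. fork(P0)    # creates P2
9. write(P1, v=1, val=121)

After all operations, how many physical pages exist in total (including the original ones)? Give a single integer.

Op 1: fork(P0) -> P1. 2 ppages; refcounts: pp0:2 pp1:2
Op 2: write(P0, v1, 159). refcount(pp1)=2>1 -> COPY to pp2. 3 ppages; refcounts: pp0:2 pp1:1 pp2:1
Op 3: write(P0, v1, 142). refcount(pp2)=1 -> write in place. 3 ppages; refcounts: pp0:2 pp1:1 pp2:1
Op 4: write(P0, v1, 152). refcount(pp2)=1 -> write in place. 3 ppages; refcounts: pp0:2 pp1:1 pp2:1
Op 5: write(P1, v1, 119). refcount(pp1)=1 -> write in place. 3 ppages; refcounts: pp0:2 pp1:1 pp2:1
Op 6: read(P0, v1) -> 152. No state change.
Op 7: write(P1, v1, 143). refcount(pp1)=1 -> write in place. 3 ppages; refcounts: pp0:2 pp1:1 pp2:1
Op 8: fork(P0) -> P2. 3 ppages; refcounts: pp0:3 pp1:1 pp2:2
Op 9: write(P1, v1, 121). refcount(pp1)=1 -> write in place. 3 ppages; refcounts: pp0:3 pp1:1 pp2:2

Answer: 3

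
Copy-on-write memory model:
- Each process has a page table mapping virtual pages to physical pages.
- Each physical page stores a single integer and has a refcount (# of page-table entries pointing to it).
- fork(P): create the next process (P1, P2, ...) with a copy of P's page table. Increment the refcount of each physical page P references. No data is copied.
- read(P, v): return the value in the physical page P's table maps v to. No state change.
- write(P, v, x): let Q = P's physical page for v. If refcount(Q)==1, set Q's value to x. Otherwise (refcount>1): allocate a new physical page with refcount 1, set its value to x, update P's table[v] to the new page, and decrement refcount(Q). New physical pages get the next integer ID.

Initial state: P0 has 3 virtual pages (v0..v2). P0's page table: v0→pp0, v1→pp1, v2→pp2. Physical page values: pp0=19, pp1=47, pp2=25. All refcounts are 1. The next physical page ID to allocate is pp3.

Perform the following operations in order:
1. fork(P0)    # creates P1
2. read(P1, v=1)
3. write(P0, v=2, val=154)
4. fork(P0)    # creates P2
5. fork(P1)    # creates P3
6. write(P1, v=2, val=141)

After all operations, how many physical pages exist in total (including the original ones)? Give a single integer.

Op 1: fork(P0) -> P1. 3 ppages; refcounts: pp0:2 pp1:2 pp2:2
Op 2: read(P1, v1) -> 47. No state change.
Op 3: write(P0, v2, 154). refcount(pp2)=2>1 -> COPY to pp3. 4 ppages; refcounts: pp0:2 pp1:2 pp2:1 pp3:1
Op 4: fork(P0) -> P2. 4 ppages; refcounts: pp0:3 pp1:3 pp2:1 pp3:2
Op 5: fork(P1) -> P3. 4 ppages; refcounts: pp0:4 pp1:4 pp2:2 pp3:2
Op 6: write(P1, v2, 141). refcount(pp2)=2>1 -> COPY to pp4. 5 ppages; refcounts: pp0:4 pp1:4 pp2:1 pp3:2 pp4:1

Answer: 5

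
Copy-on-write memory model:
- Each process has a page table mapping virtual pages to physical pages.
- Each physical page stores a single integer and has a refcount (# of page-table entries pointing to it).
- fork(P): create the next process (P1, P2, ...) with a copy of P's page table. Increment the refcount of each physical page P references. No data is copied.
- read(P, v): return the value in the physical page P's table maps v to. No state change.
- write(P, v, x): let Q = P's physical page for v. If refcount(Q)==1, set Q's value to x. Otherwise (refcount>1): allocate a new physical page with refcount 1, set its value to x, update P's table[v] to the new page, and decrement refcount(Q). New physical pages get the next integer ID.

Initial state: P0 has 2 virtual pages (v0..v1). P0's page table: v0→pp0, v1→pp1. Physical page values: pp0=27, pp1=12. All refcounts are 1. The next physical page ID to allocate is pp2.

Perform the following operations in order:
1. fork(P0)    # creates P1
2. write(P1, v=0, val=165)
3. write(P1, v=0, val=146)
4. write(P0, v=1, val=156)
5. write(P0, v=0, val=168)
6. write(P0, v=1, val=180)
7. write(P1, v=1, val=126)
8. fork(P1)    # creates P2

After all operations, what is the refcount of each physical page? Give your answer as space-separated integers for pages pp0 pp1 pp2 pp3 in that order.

Op 1: fork(P0) -> P1. 2 ppages; refcounts: pp0:2 pp1:2
Op 2: write(P1, v0, 165). refcount(pp0)=2>1 -> COPY to pp2. 3 ppages; refcounts: pp0:1 pp1:2 pp2:1
Op 3: write(P1, v0, 146). refcount(pp2)=1 -> write in place. 3 ppages; refcounts: pp0:1 pp1:2 pp2:1
Op 4: write(P0, v1, 156). refcount(pp1)=2>1 -> COPY to pp3. 4 ppages; refcounts: pp0:1 pp1:1 pp2:1 pp3:1
Op 5: write(P0, v0, 168). refcount(pp0)=1 -> write in place. 4 ppages; refcounts: pp0:1 pp1:1 pp2:1 pp3:1
Op 6: write(P0, v1, 180). refcount(pp3)=1 -> write in place. 4 ppages; refcounts: pp0:1 pp1:1 pp2:1 pp3:1
Op 7: write(P1, v1, 126). refcount(pp1)=1 -> write in place. 4 ppages; refcounts: pp0:1 pp1:1 pp2:1 pp3:1
Op 8: fork(P1) -> P2. 4 ppages; refcounts: pp0:1 pp1:2 pp2:2 pp3:1

Answer: 1 2 2 1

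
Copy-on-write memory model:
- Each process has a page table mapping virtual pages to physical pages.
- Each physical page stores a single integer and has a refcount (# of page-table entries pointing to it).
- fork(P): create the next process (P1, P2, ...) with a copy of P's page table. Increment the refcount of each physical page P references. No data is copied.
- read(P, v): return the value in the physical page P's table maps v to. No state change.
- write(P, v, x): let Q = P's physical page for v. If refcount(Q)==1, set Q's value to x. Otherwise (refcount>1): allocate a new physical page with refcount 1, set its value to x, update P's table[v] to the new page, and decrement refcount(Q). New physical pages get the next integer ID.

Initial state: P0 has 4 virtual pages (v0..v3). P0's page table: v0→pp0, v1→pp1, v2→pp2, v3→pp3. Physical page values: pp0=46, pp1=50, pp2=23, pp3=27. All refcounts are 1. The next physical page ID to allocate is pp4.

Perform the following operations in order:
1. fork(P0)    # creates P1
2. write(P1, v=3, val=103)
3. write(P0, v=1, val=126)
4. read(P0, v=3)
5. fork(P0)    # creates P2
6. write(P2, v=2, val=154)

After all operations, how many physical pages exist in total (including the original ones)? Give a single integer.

Answer: 7

Derivation:
Op 1: fork(P0) -> P1. 4 ppages; refcounts: pp0:2 pp1:2 pp2:2 pp3:2
Op 2: write(P1, v3, 103). refcount(pp3)=2>1 -> COPY to pp4. 5 ppages; refcounts: pp0:2 pp1:2 pp2:2 pp3:1 pp4:1
Op 3: write(P0, v1, 126). refcount(pp1)=2>1 -> COPY to pp5. 6 ppages; refcounts: pp0:2 pp1:1 pp2:2 pp3:1 pp4:1 pp5:1
Op 4: read(P0, v3) -> 27. No state change.
Op 5: fork(P0) -> P2. 6 ppages; refcounts: pp0:3 pp1:1 pp2:3 pp3:2 pp4:1 pp5:2
Op 6: write(P2, v2, 154). refcount(pp2)=3>1 -> COPY to pp6. 7 ppages; refcounts: pp0:3 pp1:1 pp2:2 pp3:2 pp4:1 pp5:2 pp6:1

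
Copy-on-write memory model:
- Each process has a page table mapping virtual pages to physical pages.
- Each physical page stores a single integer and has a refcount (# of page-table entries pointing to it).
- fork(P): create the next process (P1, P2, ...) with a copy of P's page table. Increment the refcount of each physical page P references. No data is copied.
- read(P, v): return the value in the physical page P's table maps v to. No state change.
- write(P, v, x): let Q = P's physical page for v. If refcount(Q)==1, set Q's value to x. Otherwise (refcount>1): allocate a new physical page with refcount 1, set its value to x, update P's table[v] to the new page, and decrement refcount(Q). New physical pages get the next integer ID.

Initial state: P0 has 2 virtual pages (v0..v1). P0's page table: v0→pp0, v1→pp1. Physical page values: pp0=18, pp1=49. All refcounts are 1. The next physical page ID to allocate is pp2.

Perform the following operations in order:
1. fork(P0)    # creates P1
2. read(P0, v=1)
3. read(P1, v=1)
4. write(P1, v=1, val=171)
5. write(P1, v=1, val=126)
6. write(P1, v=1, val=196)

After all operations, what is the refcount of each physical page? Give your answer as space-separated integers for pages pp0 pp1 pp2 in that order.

Answer: 2 1 1

Derivation:
Op 1: fork(P0) -> P1. 2 ppages; refcounts: pp0:2 pp1:2
Op 2: read(P0, v1) -> 49. No state change.
Op 3: read(P1, v1) -> 49. No state change.
Op 4: write(P1, v1, 171). refcount(pp1)=2>1 -> COPY to pp2. 3 ppages; refcounts: pp0:2 pp1:1 pp2:1
Op 5: write(P1, v1, 126). refcount(pp2)=1 -> write in place. 3 ppages; refcounts: pp0:2 pp1:1 pp2:1
Op 6: write(P1, v1, 196). refcount(pp2)=1 -> write in place. 3 ppages; refcounts: pp0:2 pp1:1 pp2:1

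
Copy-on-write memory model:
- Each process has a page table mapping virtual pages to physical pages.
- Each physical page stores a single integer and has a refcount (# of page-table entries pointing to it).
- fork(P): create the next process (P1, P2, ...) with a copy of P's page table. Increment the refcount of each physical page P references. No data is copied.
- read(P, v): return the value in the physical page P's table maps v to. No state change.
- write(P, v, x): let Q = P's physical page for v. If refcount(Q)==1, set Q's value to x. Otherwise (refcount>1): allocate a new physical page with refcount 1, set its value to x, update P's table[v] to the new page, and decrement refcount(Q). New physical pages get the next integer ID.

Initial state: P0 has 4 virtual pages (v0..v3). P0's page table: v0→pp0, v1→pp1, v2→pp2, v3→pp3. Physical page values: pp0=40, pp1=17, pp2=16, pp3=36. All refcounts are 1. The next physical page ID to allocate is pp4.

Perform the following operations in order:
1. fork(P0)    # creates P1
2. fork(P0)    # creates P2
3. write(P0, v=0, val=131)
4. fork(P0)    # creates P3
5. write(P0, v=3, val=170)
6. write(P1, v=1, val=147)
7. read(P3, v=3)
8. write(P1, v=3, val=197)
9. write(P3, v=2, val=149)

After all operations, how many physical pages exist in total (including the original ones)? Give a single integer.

Op 1: fork(P0) -> P1. 4 ppages; refcounts: pp0:2 pp1:2 pp2:2 pp3:2
Op 2: fork(P0) -> P2. 4 ppages; refcounts: pp0:3 pp1:3 pp2:3 pp3:3
Op 3: write(P0, v0, 131). refcount(pp0)=3>1 -> COPY to pp4. 5 ppages; refcounts: pp0:2 pp1:3 pp2:3 pp3:3 pp4:1
Op 4: fork(P0) -> P3. 5 ppages; refcounts: pp0:2 pp1:4 pp2:4 pp3:4 pp4:2
Op 5: write(P0, v3, 170). refcount(pp3)=4>1 -> COPY to pp5. 6 ppages; refcounts: pp0:2 pp1:4 pp2:4 pp3:3 pp4:2 pp5:1
Op 6: write(P1, v1, 147). refcount(pp1)=4>1 -> COPY to pp6. 7 ppages; refcounts: pp0:2 pp1:3 pp2:4 pp3:3 pp4:2 pp5:1 pp6:1
Op 7: read(P3, v3) -> 36. No state change.
Op 8: write(P1, v3, 197). refcount(pp3)=3>1 -> COPY to pp7. 8 ppages; refcounts: pp0:2 pp1:3 pp2:4 pp3:2 pp4:2 pp5:1 pp6:1 pp7:1
Op 9: write(P3, v2, 149). refcount(pp2)=4>1 -> COPY to pp8. 9 ppages; refcounts: pp0:2 pp1:3 pp2:3 pp3:2 pp4:2 pp5:1 pp6:1 pp7:1 pp8:1

Answer: 9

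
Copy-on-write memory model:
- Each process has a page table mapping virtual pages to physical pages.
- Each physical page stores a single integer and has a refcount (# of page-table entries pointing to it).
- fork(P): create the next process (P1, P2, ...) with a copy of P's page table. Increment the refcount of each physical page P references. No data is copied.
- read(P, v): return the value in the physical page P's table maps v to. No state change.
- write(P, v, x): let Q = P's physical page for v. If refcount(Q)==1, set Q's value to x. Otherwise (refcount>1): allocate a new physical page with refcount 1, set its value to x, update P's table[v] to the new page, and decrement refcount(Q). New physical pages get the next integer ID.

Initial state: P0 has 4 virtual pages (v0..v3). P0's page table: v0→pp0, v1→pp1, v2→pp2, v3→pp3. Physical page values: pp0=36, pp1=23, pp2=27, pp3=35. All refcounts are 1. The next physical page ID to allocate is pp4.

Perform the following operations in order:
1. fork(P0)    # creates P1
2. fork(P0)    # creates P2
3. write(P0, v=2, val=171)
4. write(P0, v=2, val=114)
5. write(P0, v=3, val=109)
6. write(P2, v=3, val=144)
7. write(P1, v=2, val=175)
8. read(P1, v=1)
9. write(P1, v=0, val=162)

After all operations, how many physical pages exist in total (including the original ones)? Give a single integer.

Answer: 9

Derivation:
Op 1: fork(P0) -> P1. 4 ppages; refcounts: pp0:2 pp1:2 pp2:2 pp3:2
Op 2: fork(P0) -> P2. 4 ppages; refcounts: pp0:3 pp1:3 pp2:3 pp3:3
Op 3: write(P0, v2, 171). refcount(pp2)=3>1 -> COPY to pp4. 5 ppages; refcounts: pp0:3 pp1:3 pp2:2 pp3:3 pp4:1
Op 4: write(P0, v2, 114). refcount(pp4)=1 -> write in place. 5 ppages; refcounts: pp0:3 pp1:3 pp2:2 pp3:3 pp4:1
Op 5: write(P0, v3, 109). refcount(pp3)=3>1 -> COPY to pp5. 6 ppages; refcounts: pp0:3 pp1:3 pp2:2 pp3:2 pp4:1 pp5:1
Op 6: write(P2, v3, 144). refcount(pp3)=2>1 -> COPY to pp6. 7 ppages; refcounts: pp0:3 pp1:3 pp2:2 pp3:1 pp4:1 pp5:1 pp6:1
Op 7: write(P1, v2, 175). refcount(pp2)=2>1 -> COPY to pp7. 8 ppages; refcounts: pp0:3 pp1:3 pp2:1 pp3:1 pp4:1 pp5:1 pp6:1 pp7:1
Op 8: read(P1, v1) -> 23. No state change.
Op 9: write(P1, v0, 162). refcount(pp0)=3>1 -> COPY to pp8. 9 ppages; refcounts: pp0:2 pp1:3 pp2:1 pp3:1 pp4:1 pp5:1 pp6:1 pp7:1 pp8:1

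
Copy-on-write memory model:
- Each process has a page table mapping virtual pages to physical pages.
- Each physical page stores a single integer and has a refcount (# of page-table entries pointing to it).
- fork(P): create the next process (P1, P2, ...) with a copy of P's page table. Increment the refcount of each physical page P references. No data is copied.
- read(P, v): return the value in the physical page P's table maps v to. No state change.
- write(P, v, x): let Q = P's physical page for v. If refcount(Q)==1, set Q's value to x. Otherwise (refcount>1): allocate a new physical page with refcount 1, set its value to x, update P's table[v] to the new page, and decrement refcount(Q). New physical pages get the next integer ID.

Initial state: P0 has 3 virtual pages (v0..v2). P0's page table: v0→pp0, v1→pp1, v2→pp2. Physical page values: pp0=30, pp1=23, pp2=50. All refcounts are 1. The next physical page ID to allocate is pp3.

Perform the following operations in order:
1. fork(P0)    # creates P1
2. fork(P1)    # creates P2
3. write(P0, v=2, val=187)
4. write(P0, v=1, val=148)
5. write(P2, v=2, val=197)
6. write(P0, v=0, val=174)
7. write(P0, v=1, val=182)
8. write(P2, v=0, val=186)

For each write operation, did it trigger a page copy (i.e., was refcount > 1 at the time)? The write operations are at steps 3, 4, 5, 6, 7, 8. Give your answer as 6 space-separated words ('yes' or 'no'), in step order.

Op 1: fork(P0) -> P1. 3 ppages; refcounts: pp0:2 pp1:2 pp2:2
Op 2: fork(P1) -> P2. 3 ppages; refcounts: pp0:3 pp1:3 pp2:3
Op 3: write(P0, v2, 187). refcount(pp2)=3>1 -> COPY to pp3. 4 ppages; refcounts: pp0:3 pp1:3 pp2:2 pp3:1
Op 4: write(P0, v1, 148). refcount(pp1)=3>1 -> COPY to pp4. 5 ppages; refcounts: pp0:3 pp1:2 pp2:2 pp3:1 pp4:1
Op 5: write(P2, v2, 197). refcount(pp2)=2>1 -> COPY to pp5. 6 ppages; refcounts: pp0:3 pp1:2 pp2:1 pp3:1 pp4:1 pp5:1
Op 6: write(P0, v0, 174). refcount(pp0)=3>1 -> COPY to pp6. 7 ppages; refcounts: pp0:2 pp1:2 pp2:1 pp3:1 pp4:1 pp5:1 pp6:1
Op 7: write(P0, v1, 182). refcount(pp4)=1 -> write in place. 7 ppages; refcounts: pp0:2 pp1:2 pp2:1 pp3:1 pp4:1 pp5:1 pp6:1
Op 8: write(P2, v0, 186). refcount(pp0)=2>1 -> COPY to pp7. 8 ppages; refcounts: pp0:1 pp1:2 pp2:1 pp3:1 pp4:1 pp5:1 pp6:1 pp7:1

yes yes yes yes no yes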